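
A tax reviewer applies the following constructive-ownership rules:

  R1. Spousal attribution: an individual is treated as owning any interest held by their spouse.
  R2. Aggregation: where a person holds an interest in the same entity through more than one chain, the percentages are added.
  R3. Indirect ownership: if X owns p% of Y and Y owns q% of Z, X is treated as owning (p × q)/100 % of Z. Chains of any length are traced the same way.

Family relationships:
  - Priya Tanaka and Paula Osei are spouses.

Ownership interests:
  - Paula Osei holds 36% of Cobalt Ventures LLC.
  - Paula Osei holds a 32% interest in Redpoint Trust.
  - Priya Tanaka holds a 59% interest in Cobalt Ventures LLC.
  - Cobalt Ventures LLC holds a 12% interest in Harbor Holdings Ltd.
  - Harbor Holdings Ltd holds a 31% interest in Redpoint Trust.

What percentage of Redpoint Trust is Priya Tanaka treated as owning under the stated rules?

35.534%

By spousal attribution (R1), Priya Tanaka is treated as also owning Paula Osei's interest in Cobalt Ventures LLC, giving 59% + 36% = 95%.
By spousal attribution (R1), Priya Tanaka is treated as owning Paula Osei's 32% interest in Redpoint Trust.
Chain via Cobalt Ventures LLC → Harbor Holdings Ltd (R3): 95% × 12% × 31% = 3.534% of Redpoint Trust.
Direct interest in Redpoint Trust: 32%.
Aggregating (R2): 3.534% + 32% = 35.534%.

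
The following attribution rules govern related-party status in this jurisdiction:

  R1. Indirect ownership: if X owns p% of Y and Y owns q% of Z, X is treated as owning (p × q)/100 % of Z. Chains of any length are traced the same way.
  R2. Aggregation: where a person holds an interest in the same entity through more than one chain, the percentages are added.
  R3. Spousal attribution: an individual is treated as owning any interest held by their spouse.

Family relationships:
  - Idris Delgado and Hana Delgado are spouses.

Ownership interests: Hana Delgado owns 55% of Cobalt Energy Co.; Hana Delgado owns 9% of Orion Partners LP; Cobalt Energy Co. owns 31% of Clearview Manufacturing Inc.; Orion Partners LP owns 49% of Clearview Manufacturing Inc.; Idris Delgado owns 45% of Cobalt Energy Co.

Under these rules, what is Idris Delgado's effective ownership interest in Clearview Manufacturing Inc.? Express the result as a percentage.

By spousal attribution (R3), Idris Delgado is treated as also owning Hana Delgado's interest in Cobalt Energy Co, giving 45% + 55% = 100%.
By spousal attribution (R3), Idris Delgado is treated as owning Hana Delgado's 9% interest in Orion Partners LP.
Chain via Cobalt Energy Co. (R1): 100% × 31% = 31% of Clearview Manufacturing Inc.
Chain via Orion Partners LP (R1): 9% × 49% = 4.41% of Clearview Manufacturing Inc.
Aggregating (R2): 31% + 4.41% = 35.41%.

35.41%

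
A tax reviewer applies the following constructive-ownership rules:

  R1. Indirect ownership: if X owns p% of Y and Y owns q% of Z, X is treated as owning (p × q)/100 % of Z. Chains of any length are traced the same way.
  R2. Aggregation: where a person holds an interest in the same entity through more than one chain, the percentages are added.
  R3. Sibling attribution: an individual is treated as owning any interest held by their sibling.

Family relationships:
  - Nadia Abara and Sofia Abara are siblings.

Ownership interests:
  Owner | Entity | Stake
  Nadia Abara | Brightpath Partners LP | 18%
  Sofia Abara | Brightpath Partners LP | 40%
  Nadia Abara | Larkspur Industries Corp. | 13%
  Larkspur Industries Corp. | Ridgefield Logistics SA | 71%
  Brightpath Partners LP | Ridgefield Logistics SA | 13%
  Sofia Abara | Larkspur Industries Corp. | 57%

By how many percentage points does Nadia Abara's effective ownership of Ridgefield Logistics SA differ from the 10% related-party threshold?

By sibling attribution (R3), Nadia Abara is treated as also owning Sofia Abara's interest in Brightpath Partners LP, giving 18% + 40% = 58%.
By sibling attribution (R3), Nadia Abara is treated as also owning Sofia Abara's interest in Larkspur Industries Corp, giving 13% + 57% = 70%.
Chain via Brightpath Partners LP (R1): 58% × 13% = 7.54% of Ridgefield Logistics SA.
Chain via Larkspur Industries Corp. (R1): 70% × 71% = 49.7% of Ridgefield Logistics SA.
Aggregating (R2): 7.54% + 49.7% = 57.24%.
57.24% exceeds the 10% threshold by 47.24 percentage points.

47.24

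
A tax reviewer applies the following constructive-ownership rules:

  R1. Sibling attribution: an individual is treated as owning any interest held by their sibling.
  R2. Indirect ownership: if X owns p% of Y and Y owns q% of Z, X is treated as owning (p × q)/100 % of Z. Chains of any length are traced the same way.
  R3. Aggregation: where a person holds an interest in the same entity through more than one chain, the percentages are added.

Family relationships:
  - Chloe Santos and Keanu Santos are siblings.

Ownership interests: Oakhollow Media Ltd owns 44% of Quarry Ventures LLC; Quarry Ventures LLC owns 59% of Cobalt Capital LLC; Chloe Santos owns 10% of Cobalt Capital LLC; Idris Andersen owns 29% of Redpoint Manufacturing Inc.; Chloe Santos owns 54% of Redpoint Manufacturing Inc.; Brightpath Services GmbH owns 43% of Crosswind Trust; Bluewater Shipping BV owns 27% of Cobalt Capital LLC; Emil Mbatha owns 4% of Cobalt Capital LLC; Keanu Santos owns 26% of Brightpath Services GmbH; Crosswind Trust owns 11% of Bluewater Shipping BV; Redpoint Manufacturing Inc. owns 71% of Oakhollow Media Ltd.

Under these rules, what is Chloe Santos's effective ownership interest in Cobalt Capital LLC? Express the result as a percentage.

20.28511%

By sibling attribution (R1), Chloe Santos is treated as owning Keanu Santos's 26% interest in Brightpath Services GmbH.
Chain via Redpoint Manufacturing Inc. → Oakhollow Media Ltd → Quarry Ventures LLC (R2): 54% × 71% × 44% × 59% = 9.953064% of Cobalt Capital LLC.
Direct interest in Cobalt Capital LLC: 10%.
Chain via Brightpath Services GmbH → Crosswind Trust → Bluewater Shipping BV (R2): 26% × 43% × 11% × 27% = 0.332046% of Cobalt Capital LLC.
Aggregating (R3): 9.953064% + 10% + 0.332046% = 20.28511%.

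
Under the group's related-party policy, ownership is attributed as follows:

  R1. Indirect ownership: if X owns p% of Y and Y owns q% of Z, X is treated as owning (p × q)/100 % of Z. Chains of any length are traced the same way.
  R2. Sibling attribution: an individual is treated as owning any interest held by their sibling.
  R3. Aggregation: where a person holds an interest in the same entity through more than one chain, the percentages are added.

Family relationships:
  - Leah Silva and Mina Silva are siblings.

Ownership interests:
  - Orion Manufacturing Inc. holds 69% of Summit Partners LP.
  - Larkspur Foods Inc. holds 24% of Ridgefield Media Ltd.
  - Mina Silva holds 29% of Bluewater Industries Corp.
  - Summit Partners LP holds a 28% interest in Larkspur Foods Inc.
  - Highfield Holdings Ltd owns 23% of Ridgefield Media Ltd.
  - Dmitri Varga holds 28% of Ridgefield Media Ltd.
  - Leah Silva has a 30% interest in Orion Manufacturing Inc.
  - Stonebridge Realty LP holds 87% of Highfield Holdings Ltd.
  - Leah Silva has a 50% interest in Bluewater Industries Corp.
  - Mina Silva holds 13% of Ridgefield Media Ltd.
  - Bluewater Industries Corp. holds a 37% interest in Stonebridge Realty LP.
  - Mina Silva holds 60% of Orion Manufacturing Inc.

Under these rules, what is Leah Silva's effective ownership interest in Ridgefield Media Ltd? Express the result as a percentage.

23.022043%

By sibling attribution (R2), Leah Silva is treated as also owning Mina Silva's interest in Bluewater Industries Corp, giving 50% + 29% = 79%.
By sibling attribution (R2), Leah Silva is treated as also owning Mina Silva's interest in Orion Manufacturing Inc, giving 30% + 60% = 90%.
By sibling attribution (R2), Leah Silva is treated as owning Mina Silva's 13% interest in Ridgefield Media Ltd.
Chain via Bluewater Industries Corp. → Stonebridge Realty LP → Highfield Holdings Ltd (R1): 79% × 37% × 87% × 23% = 5.848923% of Ridgefield Media Ltd.
Chain via Orion Manufacturing Inc. → Summit Partners LP → Larkspur Foods Inc. (R1): 90% × 69% × 28% × 24% = 4.17312% of Ridgefield Media Ltd.
Direct interest in Ridgefield Media Ltd: 13%.
Aggregating (R3): 5.848923% + 4.17312% + 13% = 23.022043%.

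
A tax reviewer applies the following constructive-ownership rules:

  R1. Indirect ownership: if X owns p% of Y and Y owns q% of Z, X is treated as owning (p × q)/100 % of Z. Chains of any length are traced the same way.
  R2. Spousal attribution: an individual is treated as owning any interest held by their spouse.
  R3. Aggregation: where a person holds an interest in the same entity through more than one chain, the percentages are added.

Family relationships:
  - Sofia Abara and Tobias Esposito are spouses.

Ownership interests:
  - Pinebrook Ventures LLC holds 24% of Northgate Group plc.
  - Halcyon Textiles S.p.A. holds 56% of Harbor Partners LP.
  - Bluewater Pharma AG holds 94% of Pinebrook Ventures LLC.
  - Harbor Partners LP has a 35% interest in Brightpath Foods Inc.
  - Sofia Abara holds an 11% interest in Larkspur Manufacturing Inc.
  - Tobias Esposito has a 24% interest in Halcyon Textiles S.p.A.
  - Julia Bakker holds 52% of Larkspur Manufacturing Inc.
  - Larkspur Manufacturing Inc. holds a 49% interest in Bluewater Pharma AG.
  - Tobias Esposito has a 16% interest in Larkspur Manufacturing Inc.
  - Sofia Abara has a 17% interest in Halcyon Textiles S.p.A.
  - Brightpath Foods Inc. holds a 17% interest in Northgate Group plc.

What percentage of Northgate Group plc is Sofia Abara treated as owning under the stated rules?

4.350808%

By spousal attribution (R2), Sofia Abara is treated as also owning Tobias Esposito's interest in Larkspur Manufacturing Inc, giving 11% + 16% = 27%.
By spousal attribution (R2), Sofia Abara is treated as also owning Tobias Esposito's interest in Halcyon Textiles S.p.A, giving 17% + 24% = 41%.
Chain via Larkspur Manufacturing Inc. → Bluewater Pharma AG → Pinebrook Ventures LLC (R1): 27% × 49% × 94% × 24% = 2.984688% of Northgate Group plc.
Chain via Halcyon Textiles S.p.A. → Harbor Partners LP → Brightpath Foods Inc. (R1): 41% × 56% × 35% × 17% = 1.36612% of Northgate Group plc.
Aggregating (R3): 2.984688% + 1.36612% = 4.350808%.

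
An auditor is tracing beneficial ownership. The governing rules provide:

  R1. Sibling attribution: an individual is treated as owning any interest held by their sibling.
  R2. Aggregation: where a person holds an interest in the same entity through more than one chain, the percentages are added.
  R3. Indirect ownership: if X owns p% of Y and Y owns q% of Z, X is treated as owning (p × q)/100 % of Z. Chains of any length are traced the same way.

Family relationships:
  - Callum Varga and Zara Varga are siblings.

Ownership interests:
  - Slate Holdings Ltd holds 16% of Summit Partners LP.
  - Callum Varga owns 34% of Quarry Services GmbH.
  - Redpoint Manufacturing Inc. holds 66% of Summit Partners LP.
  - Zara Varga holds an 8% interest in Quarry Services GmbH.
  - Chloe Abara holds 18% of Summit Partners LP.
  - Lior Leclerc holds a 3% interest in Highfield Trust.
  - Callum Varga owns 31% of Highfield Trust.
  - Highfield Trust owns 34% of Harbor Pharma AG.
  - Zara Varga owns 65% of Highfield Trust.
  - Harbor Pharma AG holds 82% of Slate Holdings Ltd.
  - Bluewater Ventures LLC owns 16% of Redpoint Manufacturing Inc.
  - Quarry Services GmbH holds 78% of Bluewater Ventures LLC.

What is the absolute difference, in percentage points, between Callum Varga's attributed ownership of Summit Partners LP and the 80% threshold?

By sibling attribution (R1), Callum Varga is treated as also owning Zara Varga's interest in Highfield Trust, giving 31% + 65% = 96%.
By sibling attribution (R1), Callum Varga is treated as also owning Zara Varga's interest in Quarry Services GmbH, giving 34% + 8% = 42%.
Chain via Highfield Trust → Harbor Pharma AG → Slate Holdings Ltd (R3): 96% × 34% × 82% × 16% = 4.282368% of Summit Partners LP.
Chain via Quarry Services GmbH → Bluewater Ventures LLC → Redpoint Manufacturing Inc. (R3): 42% × 78% × 16% × 66% = 3.459456% of Summit Partners LP.
Aggregating (R2): 4.282368% + 3.459456% = 7.741824%.
7.741824% falls short of the 80% threshold by 72.258176 percentage points.

72.258176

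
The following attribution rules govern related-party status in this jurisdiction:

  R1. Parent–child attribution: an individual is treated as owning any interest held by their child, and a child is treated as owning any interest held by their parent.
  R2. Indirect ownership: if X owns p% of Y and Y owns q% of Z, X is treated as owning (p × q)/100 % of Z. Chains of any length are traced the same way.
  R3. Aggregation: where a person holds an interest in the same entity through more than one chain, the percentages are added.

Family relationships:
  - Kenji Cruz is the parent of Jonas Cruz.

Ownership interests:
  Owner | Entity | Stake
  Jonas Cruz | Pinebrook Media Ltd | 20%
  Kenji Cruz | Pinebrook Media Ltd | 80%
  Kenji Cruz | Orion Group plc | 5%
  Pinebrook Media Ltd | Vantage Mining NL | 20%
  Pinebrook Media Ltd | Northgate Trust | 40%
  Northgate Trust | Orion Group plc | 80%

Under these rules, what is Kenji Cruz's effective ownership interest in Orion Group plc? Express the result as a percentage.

37%

By parent–child attribution (R1), Kenji Cruz is treated as also owning Jonas Cruz's interest in Pinebrook Media Ltd, giving 80% + 20% = 100%.
Chain via Pinebrook Media Ltd → Northgate Trust (R2): 100% × 40% × 80% = 32% of Orion Group plc.
Direct interest in Orion Group plc: 5%.
Aggregating (R3): 32% + 5% = 37%.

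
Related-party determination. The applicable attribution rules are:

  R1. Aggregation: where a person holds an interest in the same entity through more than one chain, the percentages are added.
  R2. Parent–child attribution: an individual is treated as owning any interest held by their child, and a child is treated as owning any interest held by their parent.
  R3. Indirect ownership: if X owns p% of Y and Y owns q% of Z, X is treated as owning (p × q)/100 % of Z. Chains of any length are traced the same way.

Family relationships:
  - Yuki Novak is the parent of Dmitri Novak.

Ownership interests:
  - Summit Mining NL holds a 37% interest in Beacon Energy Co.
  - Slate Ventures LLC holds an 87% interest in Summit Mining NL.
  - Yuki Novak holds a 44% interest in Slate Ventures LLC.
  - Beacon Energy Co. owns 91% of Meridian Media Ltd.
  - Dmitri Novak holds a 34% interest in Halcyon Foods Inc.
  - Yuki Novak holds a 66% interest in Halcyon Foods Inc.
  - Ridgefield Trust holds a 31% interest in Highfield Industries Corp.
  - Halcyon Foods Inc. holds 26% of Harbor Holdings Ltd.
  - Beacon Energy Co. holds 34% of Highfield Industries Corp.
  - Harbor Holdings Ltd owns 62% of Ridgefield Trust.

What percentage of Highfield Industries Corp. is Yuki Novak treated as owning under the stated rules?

9.812824%

By parent–child attribution (R2), Yuki Novak is treated as also owning Dmitri Novak's interest in Halcyon Foods Inc, giving 66% + 34% = 100%.
Chain via Halcyon Foods Inc. → Harbor Holdings Ltd → Ridgefield Trust (R3): 100% × 26% × 62% × 31% = 4.9972% of Highfield Industries Corp.
Chain via Slate Ventures LLC → Summit Mining NL → Beacon Energy Co. (R3): 44% × 87% × 37% × 34% = 4.815624% of Highfield Industries Corp.
Aggregating (R1): 4.9972% + 4.815624% = 9.812824%.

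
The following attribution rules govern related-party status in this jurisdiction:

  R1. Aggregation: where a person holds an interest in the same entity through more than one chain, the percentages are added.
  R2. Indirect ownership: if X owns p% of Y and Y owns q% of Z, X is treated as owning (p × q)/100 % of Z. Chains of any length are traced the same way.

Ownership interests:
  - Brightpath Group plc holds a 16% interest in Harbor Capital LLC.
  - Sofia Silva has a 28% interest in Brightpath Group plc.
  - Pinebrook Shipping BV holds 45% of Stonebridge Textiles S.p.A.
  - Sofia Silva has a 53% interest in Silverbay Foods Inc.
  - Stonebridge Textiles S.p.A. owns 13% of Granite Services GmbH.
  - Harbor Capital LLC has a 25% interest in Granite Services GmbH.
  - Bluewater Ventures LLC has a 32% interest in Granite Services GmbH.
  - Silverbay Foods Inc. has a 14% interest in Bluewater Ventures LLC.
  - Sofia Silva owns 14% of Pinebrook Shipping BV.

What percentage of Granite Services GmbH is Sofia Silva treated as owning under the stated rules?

Chain via Silverbay Foods Inc. → Bluewater Ventures LLC (R2): 53% × 14% × 32% = 2.3744% of Granite Services GmbH.
Chain via Brightpath Group plc → Harbor Capital LLC (R2): 28% × 16% × 25% = 1.12% of Granite Services GmbH.
Chain via Pinebrook Shipping BV → Stonebridge Textiles S.p.A. (R2): 14% × 45% × 13% = 0.819% of Granite Services GmbH.
Aggregating (R1): 2.3744% + 1.12% + 0.819% = 4.3134%.

4.3134%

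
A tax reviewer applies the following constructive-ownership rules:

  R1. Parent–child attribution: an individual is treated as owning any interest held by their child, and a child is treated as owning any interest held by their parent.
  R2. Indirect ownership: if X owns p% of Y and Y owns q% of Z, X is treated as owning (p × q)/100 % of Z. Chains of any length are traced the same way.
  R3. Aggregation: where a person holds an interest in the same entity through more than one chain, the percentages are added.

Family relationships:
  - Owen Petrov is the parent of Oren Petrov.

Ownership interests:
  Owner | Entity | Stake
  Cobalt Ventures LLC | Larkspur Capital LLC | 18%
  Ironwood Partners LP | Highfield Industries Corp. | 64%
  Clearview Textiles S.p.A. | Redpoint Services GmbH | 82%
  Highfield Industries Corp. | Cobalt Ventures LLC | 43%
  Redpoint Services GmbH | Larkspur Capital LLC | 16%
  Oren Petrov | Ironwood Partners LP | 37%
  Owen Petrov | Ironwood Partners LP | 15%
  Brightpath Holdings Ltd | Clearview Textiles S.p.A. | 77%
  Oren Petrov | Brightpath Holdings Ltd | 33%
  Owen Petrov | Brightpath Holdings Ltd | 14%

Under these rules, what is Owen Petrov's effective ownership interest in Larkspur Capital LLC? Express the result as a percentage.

7.324%

By parent–child attribution (R1), Owen Petrov is treated as also owning Oren Petrov's interest in Brightpath Holdings Ltd, giving 14% + 33% = 47%.
By parent–child attribution (R1), Owen Petrov is treated as also owning Oren Petrov's interest in Ironwood Partners LP, giving 15% + 37% = 52%.
Chain via Brightpath Holdings Ltd → Clearview Textiles S.p.A. → Redpoint Services GmbH (R2): 47% × 77% × 82% × 16% = 4.748128% of Larkspur Capital LLC.
Chain via Ironwood Partners LP → Highfield Industries Corp. → Cobalt Ventures LLC (R2): 52% × 64% × 43% × 18% = 2.575872% of Larkspur Capital LLC.
Aggregating (R3): 4.748128% + 2.575872% = 7.324%.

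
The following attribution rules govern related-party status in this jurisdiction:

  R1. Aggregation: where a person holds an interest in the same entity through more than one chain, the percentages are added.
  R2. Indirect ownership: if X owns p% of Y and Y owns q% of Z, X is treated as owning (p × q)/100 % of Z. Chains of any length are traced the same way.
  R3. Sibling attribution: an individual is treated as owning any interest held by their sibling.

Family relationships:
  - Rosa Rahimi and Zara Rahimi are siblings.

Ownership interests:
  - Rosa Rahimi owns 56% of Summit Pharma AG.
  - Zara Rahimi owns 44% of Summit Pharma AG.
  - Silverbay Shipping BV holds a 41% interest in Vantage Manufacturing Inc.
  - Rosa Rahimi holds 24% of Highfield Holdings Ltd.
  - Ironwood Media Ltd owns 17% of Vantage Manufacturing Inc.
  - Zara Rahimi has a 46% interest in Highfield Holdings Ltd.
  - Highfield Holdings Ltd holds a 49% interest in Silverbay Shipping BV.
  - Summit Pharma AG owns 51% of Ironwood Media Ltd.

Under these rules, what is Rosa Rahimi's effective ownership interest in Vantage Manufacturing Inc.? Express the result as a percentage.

22.733%

By sibling attribution (R3), Rosa Rahimi is treated as also owning Zara Rahimi's interest in Summit Pharma AG, giving 56% + 44% = 100%.
By sibling attribution (R3), Rosa Rahimi is treated as also owning Zara Rahimi's interest in Highfield Holdings Ltd, giving 24% + 46% = 70%.
Chain via Summit Pharma AG → Ironwood Media Ltd (R2): 100% × 51% × 17% = 8.67% of Vantage Manufacturing Inc.
Chain via Highfield Holdings Ltd → Silverbay Shipping BV (R2): 70% × 49% × 41% = 14.063% of Vantage Manufacturing Inc.
Aggregating (R1): 8.67% + 14.063% = 22.733%.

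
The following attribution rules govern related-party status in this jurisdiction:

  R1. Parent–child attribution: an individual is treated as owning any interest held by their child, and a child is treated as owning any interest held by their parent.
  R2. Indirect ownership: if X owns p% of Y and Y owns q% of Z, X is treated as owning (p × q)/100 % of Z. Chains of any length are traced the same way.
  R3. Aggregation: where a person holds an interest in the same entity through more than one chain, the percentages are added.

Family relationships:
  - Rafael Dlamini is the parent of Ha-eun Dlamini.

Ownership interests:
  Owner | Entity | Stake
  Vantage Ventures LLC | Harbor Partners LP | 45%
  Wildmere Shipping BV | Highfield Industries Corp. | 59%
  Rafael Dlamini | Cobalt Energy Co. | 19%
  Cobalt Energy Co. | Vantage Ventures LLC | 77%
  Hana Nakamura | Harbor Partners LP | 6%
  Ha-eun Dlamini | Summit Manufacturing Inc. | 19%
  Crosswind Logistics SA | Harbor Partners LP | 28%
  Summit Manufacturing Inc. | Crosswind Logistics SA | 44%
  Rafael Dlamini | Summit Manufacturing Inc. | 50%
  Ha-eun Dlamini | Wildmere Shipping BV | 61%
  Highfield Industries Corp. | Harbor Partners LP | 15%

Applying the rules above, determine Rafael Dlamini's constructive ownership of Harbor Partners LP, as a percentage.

20.4828%

By parent–child attribution (R1), Rafael Dlamini is treated as also owning Ha-eun Dlamini's interest in Summit Manufacturing Inc, giving 50% + 19% = 69%.
By parent–child attribution (R1), Rafael Dlamini is treated as owning Ha-eun Dlamini's 61% interest in Wildmere Shipping BV.
Chain via Summit Manufacturing Inc. → Crosswind Logistics SA (R2): 69% × 44% × 28% = 8.5008% of Harbor Partners LP.
Chain via Cobalt Energy Co. → Vantage Ventures LLC (R2): 19% × 77% × 45% = 6.5835% of Harbor Partners LP.
Chain via Wildmere Shipping BV → Highfield Industries Corp. (R2): 61% × 59% × 15% = 5.3985% of Harbor Partners LP.
Aggregating (R3): 8.5008% + 6.5835% + 5.3985% = 20.4828%.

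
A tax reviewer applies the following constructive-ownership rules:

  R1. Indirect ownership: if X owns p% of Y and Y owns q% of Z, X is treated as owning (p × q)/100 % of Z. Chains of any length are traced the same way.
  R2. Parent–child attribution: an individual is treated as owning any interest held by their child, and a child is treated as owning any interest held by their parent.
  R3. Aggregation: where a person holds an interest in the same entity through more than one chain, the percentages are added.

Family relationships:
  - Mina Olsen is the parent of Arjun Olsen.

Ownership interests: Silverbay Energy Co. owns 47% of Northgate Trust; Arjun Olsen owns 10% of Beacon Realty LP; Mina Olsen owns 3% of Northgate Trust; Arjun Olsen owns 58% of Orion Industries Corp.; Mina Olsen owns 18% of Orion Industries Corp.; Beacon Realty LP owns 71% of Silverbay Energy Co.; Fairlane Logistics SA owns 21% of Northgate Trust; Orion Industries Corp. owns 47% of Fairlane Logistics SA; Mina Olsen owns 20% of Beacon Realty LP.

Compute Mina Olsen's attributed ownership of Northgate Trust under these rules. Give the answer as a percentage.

By parent–child attribution (R2), Mina Olsen is treated as also owning Arjun Olsen's interest in Beacon Realty LP, giving 20% + 10% = 30%.
By parent–child attribution (R2), Mina Olsen is treated as also owning Arjun Olsen's interest in Orion Industries Corp, giving 18% + 58% = 76%.
Chain via Beacon Realty LP → Silverbay Energy Co. (R1): 30% × 71% × 47% = 10.011% of Northgate Trust.
Chain via Orion Industries Corp. → Fairlane Logistics SA (R1): 76% × 47% × 21% = 7.5012% of Northgate Trust.
Direct interest in Northgate Trust: 3%.
Aggregating (R3): 10.011% + 7.5012% + 3% = 20.5122%.

20.5122%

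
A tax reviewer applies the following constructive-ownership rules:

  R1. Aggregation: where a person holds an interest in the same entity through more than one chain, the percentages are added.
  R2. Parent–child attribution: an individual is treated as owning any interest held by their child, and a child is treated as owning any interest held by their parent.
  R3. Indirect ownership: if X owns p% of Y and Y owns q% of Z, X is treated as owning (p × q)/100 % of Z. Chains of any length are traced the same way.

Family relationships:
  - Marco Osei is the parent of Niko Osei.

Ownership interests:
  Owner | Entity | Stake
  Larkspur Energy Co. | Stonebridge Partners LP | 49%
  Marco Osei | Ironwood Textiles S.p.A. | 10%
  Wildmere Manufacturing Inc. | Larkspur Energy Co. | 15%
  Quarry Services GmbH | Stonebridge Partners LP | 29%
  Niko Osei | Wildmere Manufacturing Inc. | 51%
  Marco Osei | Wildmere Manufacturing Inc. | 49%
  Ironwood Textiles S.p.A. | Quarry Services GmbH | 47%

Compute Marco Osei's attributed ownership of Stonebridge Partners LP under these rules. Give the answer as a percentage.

8.713%

By parent–child attribution (R2), Marco Osei is treated as also owning Niko Osei's interest in Wildmere Manufacturing Inc, giving 49% + 51% = 100%.
Chain via Ironwood Textiles S.p.A. → Quarry Services GmbH (R3): 10% × 47% × 29% = 1.363% of Stonebridge Partners LP.
Chain via Wildmere Manufacturing Inc. → Larkspur Energy Co. (R3): 100% × 15% × 49% = 7.35% of Stonebridge Partners LP.
Aggregating (R1): 1.363% + 7.35% = 8.713%.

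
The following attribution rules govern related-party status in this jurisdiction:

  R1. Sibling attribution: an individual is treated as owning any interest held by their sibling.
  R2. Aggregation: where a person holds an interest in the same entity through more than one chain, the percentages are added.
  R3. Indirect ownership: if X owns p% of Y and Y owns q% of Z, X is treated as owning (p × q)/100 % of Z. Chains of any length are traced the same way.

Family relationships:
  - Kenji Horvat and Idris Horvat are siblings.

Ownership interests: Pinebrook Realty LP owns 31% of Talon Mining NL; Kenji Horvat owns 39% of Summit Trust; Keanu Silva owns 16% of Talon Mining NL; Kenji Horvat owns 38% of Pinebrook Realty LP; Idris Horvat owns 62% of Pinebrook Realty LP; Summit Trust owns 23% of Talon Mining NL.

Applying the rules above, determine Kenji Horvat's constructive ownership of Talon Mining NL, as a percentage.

39.97%

By sibling attribution (R1), Kenji Horvat is treated as also owning Idris Horvat's interest in Pinebrook Realty LP, giving 38% + 62% = 100%.
Chain via Summit Trust (R3): 39% × 23% = 8.97% of Talon Mining NL.
Chain via Pinebrook Realty LP (R3): 100% × 31% = 31% of Talon Mining NL.
Aggregating (R2): 8.97% + 31% = 39.97%.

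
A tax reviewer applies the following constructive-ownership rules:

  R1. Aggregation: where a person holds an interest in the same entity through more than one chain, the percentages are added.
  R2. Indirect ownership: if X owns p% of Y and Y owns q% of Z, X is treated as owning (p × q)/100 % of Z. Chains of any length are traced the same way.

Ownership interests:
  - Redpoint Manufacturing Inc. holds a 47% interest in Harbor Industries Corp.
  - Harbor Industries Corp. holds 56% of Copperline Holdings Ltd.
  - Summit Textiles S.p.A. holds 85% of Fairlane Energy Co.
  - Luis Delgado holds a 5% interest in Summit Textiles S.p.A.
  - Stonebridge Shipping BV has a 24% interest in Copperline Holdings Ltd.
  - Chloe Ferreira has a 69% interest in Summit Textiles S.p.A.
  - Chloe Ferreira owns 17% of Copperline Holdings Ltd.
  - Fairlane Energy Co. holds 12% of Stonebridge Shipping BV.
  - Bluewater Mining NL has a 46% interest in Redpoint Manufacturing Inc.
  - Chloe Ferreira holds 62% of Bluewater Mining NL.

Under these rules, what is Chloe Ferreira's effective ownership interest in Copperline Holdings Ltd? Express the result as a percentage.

26.195584%

Chain via Summit Textiles S.p.A. → Fairlane Energy Co. → Stonebridge Shipping BV (R2): 69% × 85% × 12% × 24% = 1.68912% of Copperline Holdings Ltd.
Chain via Bluewater Mining NL → Redpoint Manufacturing Inc. → Harbor Industries Corp. (R2): 62% × 46% × 47% × 56% = 7.506464% of Copperline Holdings Ltd.
Direct interest in Copperline Holdings Ltd: 17%.
Aggregating (R1): 1.68912% + 7.506464% + 17% = 26.195584%.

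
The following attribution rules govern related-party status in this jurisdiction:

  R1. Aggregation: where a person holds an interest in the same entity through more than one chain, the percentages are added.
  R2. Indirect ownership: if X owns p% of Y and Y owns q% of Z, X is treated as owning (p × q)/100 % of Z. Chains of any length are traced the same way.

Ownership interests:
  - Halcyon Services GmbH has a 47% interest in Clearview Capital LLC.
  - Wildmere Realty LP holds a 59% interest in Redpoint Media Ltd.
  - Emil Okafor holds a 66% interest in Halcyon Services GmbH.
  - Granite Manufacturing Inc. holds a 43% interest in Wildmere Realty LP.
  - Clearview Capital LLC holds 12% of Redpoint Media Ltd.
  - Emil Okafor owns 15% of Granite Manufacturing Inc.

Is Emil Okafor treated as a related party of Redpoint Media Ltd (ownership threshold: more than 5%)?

Chain via Halcyon Services GmbH → Clearview Capital LLC (R2): 66% × 47% × 12% = 3.7224% of Redpoint Media Ltd.
Chain via Granite Manufacturing Inc. → Wildmere Realty LP (R2): 15% × 43% × 59% = 3.8055% of Redpoint Media Ltd.
Aggregating (R1): 3.7224% + 3.8055% = 7.5279%.
7.5279% exceeds the 5% threshold, so Emil is a related party to Redpoint Media Ltd.

Yes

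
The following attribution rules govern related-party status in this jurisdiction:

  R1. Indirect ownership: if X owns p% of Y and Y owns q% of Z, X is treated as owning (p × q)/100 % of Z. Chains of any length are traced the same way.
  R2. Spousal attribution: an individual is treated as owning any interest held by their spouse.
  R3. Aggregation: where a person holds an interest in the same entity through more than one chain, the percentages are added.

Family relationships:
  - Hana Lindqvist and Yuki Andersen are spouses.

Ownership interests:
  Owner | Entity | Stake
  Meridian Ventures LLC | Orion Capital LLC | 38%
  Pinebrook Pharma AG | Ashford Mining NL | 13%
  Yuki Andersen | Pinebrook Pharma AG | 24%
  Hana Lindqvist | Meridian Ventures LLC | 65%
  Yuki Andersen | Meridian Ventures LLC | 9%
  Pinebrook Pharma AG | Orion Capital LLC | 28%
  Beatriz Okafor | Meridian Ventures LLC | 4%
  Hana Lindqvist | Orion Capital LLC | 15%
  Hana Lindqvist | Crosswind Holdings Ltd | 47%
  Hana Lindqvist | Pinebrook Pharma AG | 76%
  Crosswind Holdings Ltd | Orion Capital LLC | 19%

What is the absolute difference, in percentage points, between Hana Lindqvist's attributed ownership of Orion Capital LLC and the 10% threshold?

By spousal attribution (R2), Hana Lindqvist is treated as also owning Yuki Andersen's interest in Meridian Ventures LLC, giving 65% + 9% = 74%.
By spousal attribution (R2), Hana Lindqvist is treated as also owning Yuki Andersen's interest in Pinebrook Pharma AG, giving 76% + 24% = 100%.
Chain via Crosswind Holdings Ltd (R1): 47% × 19% = 8.93% of Orion Capital LLC.
Chain via Meridian Ventures LLC (R1): 74% × 38% = 28.12% of Orion Capital LLC.
Chain via Pinebrook Pharma AG (R1): 100% × 28% = 28% of Orion Capital LLC.
Direct interest in Orion Capital LLC: 15%.
Aggregating (R3): 8.93% + 28.12% + 28% + 15% = 80.05%.
80.05% exceeds the 10% threshold by 70.05 percentage points.

70.05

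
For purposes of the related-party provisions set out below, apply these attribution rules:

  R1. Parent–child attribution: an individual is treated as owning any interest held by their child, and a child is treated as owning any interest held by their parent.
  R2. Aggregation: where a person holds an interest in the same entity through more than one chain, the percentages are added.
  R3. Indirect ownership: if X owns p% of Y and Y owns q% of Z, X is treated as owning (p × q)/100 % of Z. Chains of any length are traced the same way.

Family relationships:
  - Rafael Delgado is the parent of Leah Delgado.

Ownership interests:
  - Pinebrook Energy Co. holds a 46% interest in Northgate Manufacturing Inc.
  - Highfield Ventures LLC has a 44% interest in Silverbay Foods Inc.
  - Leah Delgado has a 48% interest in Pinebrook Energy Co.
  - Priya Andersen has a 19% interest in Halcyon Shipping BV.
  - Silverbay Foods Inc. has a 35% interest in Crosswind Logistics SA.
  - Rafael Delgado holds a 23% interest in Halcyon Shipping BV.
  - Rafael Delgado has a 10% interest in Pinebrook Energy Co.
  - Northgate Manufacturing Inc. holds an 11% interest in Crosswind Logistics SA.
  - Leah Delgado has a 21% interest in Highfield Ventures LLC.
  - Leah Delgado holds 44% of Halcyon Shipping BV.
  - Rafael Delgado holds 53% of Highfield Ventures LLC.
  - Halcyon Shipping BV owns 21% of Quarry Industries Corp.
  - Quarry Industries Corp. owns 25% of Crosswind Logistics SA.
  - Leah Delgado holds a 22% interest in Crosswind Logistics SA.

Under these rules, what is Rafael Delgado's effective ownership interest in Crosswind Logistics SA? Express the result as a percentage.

By parent–child attribution (R1), Rafael Delgado is treated as also owning Leah Delgado's interest in Pinebrook Energy Co, giving 10% + 48% = 58%.
By parent–child attribution (R1), Rafael Delgado is treated as also owning Leah Delgado's interest in Highfield Ventures LLC, giving 53% + 21% = 74%.
By parent–child attribution (R1), Rafael Delgado is treated as also owning Leah Delgado's interest in Halcyon Shipping BV, giving 23% + 44% = 67%.
By parent–child attribution (R1), Rafael Delgado is treated as owning Leah Delgado's 22% interest in Crosswind Logistics SA.
Chain via Pinebrook Energy Co. → Northgate Manufacturing Inc. (R3): 58% × 46% × 11% = 2.9348% of Crosswind Logistics SA.
Chain via Highfield Ventures LLC → Silverbay Foods Inc. (R3): 74% × 44% × 35% = 11.396% of Crosswind Logistics SA.
Chain via Halcyon Shipping BV → Quarry Industries Corp. (R3): 67% × 21% × 25% = 3.5175% of Crosswind Logistics SA.
Direct interest in Crosswind Logistics SA: 22%.
Aggregating (R2): 2.9348% + 11.396% + 3.5175% + 22% = 39.8483%.

39.8483%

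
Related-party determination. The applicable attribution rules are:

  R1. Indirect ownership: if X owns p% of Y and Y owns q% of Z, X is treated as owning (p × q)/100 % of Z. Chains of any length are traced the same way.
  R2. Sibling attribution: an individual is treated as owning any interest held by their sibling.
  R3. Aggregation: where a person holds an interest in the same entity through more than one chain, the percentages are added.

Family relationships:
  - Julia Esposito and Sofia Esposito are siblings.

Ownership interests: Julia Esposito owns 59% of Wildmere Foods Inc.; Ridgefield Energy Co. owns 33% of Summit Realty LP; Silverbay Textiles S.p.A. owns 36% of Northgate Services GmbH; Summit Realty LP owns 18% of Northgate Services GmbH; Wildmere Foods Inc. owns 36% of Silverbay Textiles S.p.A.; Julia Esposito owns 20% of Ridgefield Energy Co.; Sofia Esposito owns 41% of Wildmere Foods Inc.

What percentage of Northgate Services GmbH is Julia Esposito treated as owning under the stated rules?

By sibling attribution (R2), Julia Esposito is treated as also owning Sofia Esposito's interest in Wildmere Foods Inc, giving 59% + 41% = 100%.
Chain via Ridgefield Energy Co. → Summit Realty LP (R1): 20% × 33% × 18% = 1.188% of Northgate Services GmbH.
Chain via Wildmere Foods Inc. → Silverbay Textiles S.p.A. (R1): 100% × 36% × 36% = 12.96% of Northgate Services GmbH.
Aggregating (R3): 1.188% + 12.96% = 14.148%.

14.148%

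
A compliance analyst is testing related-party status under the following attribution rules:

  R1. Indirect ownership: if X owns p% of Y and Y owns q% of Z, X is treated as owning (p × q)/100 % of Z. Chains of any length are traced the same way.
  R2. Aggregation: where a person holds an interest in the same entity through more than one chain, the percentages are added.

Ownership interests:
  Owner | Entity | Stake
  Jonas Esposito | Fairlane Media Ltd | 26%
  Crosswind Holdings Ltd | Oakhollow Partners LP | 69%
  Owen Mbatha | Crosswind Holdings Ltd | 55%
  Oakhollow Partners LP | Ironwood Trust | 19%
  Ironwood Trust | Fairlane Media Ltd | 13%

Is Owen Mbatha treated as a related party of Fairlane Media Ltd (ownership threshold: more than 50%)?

No

Chain via Crosswind Holdings Ltd → Oakhollow Partners LP → Ironwood Trust (R1): 55% × 69% × 19% × 13% = 0.937365% of Fairlane Media Ltd.
0.937365% does not exceed the 50% threshold, so Owen is not a related party to Fairlane Media Ltd.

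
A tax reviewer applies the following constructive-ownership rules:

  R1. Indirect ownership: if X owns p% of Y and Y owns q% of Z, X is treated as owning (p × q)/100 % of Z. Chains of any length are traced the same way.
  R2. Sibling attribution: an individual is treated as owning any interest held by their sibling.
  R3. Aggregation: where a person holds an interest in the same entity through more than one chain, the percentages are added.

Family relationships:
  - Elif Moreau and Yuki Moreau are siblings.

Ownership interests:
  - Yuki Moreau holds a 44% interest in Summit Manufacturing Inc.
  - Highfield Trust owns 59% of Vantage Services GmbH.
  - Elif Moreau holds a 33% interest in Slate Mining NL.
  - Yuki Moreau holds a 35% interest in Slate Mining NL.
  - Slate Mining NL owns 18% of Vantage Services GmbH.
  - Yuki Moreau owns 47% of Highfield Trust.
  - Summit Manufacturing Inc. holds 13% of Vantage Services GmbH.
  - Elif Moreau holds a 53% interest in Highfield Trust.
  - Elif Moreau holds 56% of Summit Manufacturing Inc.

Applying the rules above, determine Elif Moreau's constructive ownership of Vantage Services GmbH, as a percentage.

84.24%

By sibling attribution (R2), Elif Moreau is treated as also owning Yuki Moreau's interest in Highfield Trust, giving 53% + 47% = 100%.
By sibling attribution (R2), Elif Moreau is treated as also owning Yuki Moreau's interest in Slate Mining NL, giving 33% + 35% = 68%.
By sibling attribution (R2), Elif Moreau is treated as also owning Yuki Moreau's interest in Summit Manufacturing Inc, giving 56% + 44% = 100%.
Chain via Highfield Trust (R1): 100% × 59% = 59% of Vantage Services GmbH.
Chain via Slate Mining NL (R1): 68% × 18% = 12.24% of Vantage Services GmbH.
Chain via Summit Manufacturing Inc. (R1): 100% × 13% = 13% of Vantage Services GmbH.
Aggregating (R3): 59% + 12.24% + 13% = 84.24%.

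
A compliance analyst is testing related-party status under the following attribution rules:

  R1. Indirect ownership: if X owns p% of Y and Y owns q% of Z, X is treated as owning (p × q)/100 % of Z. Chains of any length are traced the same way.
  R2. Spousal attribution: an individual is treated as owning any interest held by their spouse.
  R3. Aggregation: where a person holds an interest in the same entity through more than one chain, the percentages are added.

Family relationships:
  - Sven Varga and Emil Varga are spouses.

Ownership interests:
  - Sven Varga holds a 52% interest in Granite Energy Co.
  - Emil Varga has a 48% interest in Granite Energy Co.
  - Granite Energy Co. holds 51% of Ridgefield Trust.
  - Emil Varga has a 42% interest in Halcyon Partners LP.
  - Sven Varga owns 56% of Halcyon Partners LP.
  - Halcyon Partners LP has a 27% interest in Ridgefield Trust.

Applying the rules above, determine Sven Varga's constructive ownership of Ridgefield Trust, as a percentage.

77.46%

By spousal attribution (R2), Sven Varga is treated as also owning Emil Varga's interest in Granite Energy Co, giving 52% + 48% = 100%.
By spousal attribution (R2), Sven Varga is treated as also owning Emil Varga's interest in Halcyon Partners LP, giving 56% + 42% = 98%.
Chain via Granite Energy Co. (R1): 100% × 51% = 51% of Ridgefield Trust.
Chain via Halcyon Partners LP (R1): 98% × 27% = 26.46% of Ridgefield Trust.
Aggregating (R3): 51% + 26.46% = 77.46%.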